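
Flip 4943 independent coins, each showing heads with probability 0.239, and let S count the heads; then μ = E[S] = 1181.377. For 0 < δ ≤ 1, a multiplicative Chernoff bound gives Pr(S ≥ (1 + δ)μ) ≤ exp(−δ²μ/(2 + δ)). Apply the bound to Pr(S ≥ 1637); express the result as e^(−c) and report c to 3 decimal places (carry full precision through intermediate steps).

73.657

Write 1637 = (1 + δ)μ, so δ = 1637/1181.377 − 1 = 0.3856711…
Then the exponent is δ²μ/(2 + δ) = (1637 − μ)² / (μ·(2 + δ)) = 73.656689.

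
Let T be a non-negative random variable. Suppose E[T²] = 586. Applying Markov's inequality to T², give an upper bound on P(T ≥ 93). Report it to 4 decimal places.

0.0678

Since T ≥ 0, the event {T ≥ 93} is the same as {T² ≥ 8649}.
Markov's inequality applied to T² gives P(T² ≥ 8649) ≤ E[T²]/8649 = 586/8649 = 0.0678.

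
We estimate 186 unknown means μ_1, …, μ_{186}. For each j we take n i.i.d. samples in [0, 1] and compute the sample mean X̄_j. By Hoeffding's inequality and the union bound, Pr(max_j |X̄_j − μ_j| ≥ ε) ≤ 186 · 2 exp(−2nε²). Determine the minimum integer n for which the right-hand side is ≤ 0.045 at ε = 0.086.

610

Need 2·186·exp(−2nε²) ≤ 0.045, i.e. exp(−2nε²) ≤ 0.045/372.
So 2nε² ≥ ln(372/0.045) = 9.019987.
Hence n ≥ 9.019987/(2·0.086²) = 609.788.
The smallest integer n is 610.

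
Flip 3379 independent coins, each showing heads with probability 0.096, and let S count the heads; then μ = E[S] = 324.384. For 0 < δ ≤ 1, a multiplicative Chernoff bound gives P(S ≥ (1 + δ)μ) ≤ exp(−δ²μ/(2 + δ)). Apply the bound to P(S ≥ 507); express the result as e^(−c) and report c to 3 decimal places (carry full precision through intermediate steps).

40.112

Write 507 = (1 + δ)μ, so δ = 507/324.384 − 1 = 0.5629624…
Then the exponent is δ²μ/(2 + δ) = (507 − μ)² / (μ·(2 + δ)) = 40.112154.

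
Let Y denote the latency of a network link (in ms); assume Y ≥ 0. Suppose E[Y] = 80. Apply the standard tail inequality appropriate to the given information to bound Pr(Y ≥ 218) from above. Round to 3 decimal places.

Only the mean of a non-negative variable is known, so Markov's inequality is the applicable tail bound.
Markov's inequality: for a non-negative random variable, Pr(Y ≥ a) ≤ E[Y]/a.
Here E[Y] = 80 and a = 218, so the bound is 80/218 = 0.3670.

0.367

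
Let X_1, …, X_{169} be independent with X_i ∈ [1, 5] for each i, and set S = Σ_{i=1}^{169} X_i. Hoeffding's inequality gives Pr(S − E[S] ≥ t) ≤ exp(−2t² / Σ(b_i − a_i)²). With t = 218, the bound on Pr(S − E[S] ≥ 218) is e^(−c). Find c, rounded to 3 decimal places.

35.151

Σ(b_i − a_i)² = 169·(4)² = 2704.
c = 2t²/2704 = 2·218²/2704 = 35.1509.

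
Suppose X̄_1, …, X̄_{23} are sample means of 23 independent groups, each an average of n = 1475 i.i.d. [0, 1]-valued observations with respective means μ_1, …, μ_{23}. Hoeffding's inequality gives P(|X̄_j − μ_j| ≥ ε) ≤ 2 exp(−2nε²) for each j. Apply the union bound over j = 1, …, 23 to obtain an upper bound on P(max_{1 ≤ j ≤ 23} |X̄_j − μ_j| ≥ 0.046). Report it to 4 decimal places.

0.0895

Per-experiment Hoeffding bound: 2·exp(−2·1475·0.046²) = 2·exp(−6.24220) = 0.0038911.
Union bound over 23 events: 23·0.0038911 = 0.08950.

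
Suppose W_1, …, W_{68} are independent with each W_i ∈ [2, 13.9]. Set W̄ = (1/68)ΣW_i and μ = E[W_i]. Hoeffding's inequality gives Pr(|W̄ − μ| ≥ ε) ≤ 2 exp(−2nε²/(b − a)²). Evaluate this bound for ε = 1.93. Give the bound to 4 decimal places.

0.0559

Exponent: 2nε²/(b − a)² = 2·68·1.93² / 11.9² = 3.57733.
Bound = 2·exp(−3.57733) = 0.05590.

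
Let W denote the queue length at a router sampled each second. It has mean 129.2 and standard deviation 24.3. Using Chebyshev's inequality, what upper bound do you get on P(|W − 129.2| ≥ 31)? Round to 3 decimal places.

Chebyshev: P(|W − μ| ≥ t) ≤ Var(W)/t².
Var(W) = σ² = 24.3² = 590.49.
Bound = 590.49 / 961 = 0.6145.

0.614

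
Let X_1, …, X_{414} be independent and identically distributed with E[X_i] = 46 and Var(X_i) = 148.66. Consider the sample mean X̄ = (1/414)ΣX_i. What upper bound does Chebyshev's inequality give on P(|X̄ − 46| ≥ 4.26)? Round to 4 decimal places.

0.0198

Var(X̄) = Var(X_i)/n = 148.66/414 = 0.35908.
Chebyshev: P(|X̄ − 46| ≥ 4.26) ≤ Var(X̄)/(4.26)² = 148.66/(414·4.26²) = 0.0198.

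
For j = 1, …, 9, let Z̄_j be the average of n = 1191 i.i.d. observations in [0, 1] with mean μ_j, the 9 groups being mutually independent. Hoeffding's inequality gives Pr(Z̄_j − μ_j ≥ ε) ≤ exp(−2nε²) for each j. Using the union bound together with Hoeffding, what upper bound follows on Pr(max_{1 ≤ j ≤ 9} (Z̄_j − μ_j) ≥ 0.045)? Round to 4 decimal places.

0.0723

Per-experiment Hoeffding bound: exp(−2·1191·0.045²) = exp(−4.82355) = 0.0080382.
Union bound over 9 events: 9·0.0080382 = 0.07234.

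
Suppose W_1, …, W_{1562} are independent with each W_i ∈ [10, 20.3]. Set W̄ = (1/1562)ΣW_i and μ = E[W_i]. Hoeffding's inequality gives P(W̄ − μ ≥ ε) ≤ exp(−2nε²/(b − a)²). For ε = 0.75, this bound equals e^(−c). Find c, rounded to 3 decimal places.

c = 2nε²/(b − a)² = 2·1562·0.75² / 10.3² = 16.5638.

16.564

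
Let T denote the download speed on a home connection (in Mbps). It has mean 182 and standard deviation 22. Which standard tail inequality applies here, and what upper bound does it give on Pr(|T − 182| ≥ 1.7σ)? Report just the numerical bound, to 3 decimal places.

0.346

Mean and variance are known, so Chebyshev's inequality applies.
Chebyshev: Pr(|T − μ| ≥ t) ≤ Var(T)/t².
Var(T) = σ² = 22² = 484.
t = 1.7·22 = 37.4.
Bound = 484 / 1398.76 = 0.3460.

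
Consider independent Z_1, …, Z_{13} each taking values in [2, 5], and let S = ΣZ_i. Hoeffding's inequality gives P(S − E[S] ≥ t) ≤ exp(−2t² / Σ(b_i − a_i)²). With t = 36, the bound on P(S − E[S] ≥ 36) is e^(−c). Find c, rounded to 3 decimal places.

22.154

Σ(b_i − a_i)² = 13·(3)² = 117.
c = 2t²/117 = 2·36²/117 = 22.1538.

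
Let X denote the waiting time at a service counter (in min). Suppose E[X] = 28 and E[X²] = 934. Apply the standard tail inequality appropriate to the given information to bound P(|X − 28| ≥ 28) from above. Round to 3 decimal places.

0.191

The first two moments determine the variance, so Chebyshev's inequality is the sharpest standard bound available.
Var(X) = E[X²] − (E[X])² = 934 − 784 = 150.
Chebyshev's inequality: P(|X − μ| ≥ t) ≤ Var(X)/t² = 150/784 = 0.1913.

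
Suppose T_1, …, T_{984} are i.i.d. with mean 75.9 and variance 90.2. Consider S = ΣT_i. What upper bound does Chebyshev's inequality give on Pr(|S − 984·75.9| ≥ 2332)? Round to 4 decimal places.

Var(S) = n·Var(T_i) = 984·90.2 = 88756.8.
Chebyshev: Pr(|S − 984·75.9| ≥ 2332) ≤ Var(S)/2332² = 88756.8/5438224 = 0.0163.

0.0163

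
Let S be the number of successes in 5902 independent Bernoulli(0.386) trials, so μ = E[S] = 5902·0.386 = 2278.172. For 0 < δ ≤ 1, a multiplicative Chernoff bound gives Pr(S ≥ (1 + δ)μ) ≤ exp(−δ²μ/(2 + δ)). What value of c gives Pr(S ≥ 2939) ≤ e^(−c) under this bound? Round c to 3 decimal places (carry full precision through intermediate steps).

Write 2939 = (1 + δ)μ, so δ = 2939/2278.172 − 1 = 0.2900694…
Then the exponent is δ²μ/(2 + δ) = (2939 − μ)² / (μ·(2 + δ)) = 83.703134.

83.703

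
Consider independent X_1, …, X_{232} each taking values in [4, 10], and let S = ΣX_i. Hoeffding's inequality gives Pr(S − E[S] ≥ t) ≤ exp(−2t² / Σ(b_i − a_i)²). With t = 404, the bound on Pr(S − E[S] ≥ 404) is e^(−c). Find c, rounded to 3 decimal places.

39.084

Σ(b_i − a_i)² = 232·(6)² = 8352.
c = 2t²/8352 = 2·404²/8352 = 39.0843.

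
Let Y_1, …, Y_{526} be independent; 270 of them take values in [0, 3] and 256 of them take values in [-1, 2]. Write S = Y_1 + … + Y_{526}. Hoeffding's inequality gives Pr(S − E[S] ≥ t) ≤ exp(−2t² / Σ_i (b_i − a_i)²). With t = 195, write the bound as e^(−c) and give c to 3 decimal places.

Σ(b_i − a_i)² = 270·3² + 256·3² = 4734.
c = 2t² / 4734 = 2·195² / 4734 = 16.0646.

16.065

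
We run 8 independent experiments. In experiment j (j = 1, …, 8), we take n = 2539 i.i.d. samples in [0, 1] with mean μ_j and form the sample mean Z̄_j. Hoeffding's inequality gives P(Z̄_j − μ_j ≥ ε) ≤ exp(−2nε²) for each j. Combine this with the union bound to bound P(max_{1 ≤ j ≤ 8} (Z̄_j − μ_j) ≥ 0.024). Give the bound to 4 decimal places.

0.4293

Per-experiment Hoeffding bound: exp(−2·2539·0.024²) = exp(−2.92493) = 0.053669.
Union bound over 8 events: 8·0.053669 = 0.42935.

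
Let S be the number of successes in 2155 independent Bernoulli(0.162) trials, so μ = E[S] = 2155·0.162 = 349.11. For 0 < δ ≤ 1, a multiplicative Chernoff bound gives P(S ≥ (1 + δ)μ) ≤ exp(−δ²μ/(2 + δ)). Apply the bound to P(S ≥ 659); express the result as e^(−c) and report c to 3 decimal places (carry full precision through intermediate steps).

Write 659 = (1 + δ)μ, so δ = 659/349.11 − 1 = 0.8876572…
Then the exponent is δ²μ/(2 + δ) = (659 − μ)² / (μ·(2 + δ)) = 95.259260.

95.259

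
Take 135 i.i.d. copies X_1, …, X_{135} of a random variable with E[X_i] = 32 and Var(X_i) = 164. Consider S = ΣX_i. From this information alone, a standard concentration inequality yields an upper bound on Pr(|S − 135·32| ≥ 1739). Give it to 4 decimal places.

0.0073

With mean and variance of each term known, Chebyshev's inequality bounds the deviation of the sum (or sample mean).
Var(S) = n·Var(X_i) = 135·164 = 22140.
Chebyshev: Pr(|S − 135·32| ≥ 1739) ≤ Var(S)/1739² = 22140/3024121 = 0.0073.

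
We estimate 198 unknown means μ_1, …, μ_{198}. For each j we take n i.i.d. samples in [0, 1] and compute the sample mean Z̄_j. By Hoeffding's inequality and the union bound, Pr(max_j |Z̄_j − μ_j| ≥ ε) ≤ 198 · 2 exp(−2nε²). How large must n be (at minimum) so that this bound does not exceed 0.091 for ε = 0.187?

Need 2·198·exp(−2nε²) ≤ 0.091, i.e. exp(−2nε²) ≤ 0.091/396.
So 2nε² ≥ ln(396/0.091) = 8.378310.
Hence n ≥ 8.378310/(2·0.187²) = 119.796.
The smallest integer n is 120.

120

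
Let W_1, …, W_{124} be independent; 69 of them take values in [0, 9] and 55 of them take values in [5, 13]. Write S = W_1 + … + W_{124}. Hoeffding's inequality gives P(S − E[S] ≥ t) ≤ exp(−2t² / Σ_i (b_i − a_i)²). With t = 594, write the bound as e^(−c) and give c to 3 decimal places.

77.470

Σ(b_i − a_i)² = 69·9² + 55·8² = 9109.
c = 2t² / 9109 = 2·594² / 9109 = 77.4698.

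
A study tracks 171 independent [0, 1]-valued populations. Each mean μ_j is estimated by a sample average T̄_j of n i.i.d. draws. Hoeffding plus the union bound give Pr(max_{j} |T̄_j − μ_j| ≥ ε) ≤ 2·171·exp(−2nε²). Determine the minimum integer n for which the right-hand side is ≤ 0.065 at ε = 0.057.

1319

Need 2·171·exp(−2nε²) ≤ 0.065, i.e. exp(−2nε²) ≤ 0.065/342.
So 2nε² ≥ ln(342/0.065) = 8.568179.
Hence n ≥ 8.568179/(2·0.057²) = 1318.587.
The smallest integer n is 1319.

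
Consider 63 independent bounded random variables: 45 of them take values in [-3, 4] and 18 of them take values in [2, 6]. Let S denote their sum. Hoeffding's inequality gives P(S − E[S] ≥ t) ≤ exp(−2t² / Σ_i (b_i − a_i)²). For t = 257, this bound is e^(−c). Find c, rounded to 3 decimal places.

52.988

Σ(b_i − a_i)² = 45·7² + 18·4² = 2493.
c = 2t² / 2493 = 2·257² / 2493 = 52.9876.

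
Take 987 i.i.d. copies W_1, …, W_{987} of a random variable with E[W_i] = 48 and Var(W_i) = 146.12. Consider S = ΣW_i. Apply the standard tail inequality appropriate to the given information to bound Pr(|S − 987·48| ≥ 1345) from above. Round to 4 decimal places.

With mean and variance of each term known, Chebyshev's inequality bounds the deviation of the sum (or sample mean).
Var(S) = n·Var(W_i) = 987·146.12 = 144220.44.
Chebyshev: Pr(|S − 987·48| ≥ 1345) ≤ Var(S)/1345² = 144220.44/1809025 = 0.0797.

0.0797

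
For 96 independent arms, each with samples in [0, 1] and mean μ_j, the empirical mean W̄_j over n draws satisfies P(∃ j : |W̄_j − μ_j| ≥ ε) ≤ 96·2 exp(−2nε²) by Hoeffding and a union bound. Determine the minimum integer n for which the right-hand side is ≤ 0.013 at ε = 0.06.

1334

Need 2·96·exp(−2nε²) ≤ 0.013, i.e. exp(−2nε²) ≤ 0.013/192.
So 2nε² ≥ ln(192/0.013) = 9.600301.
Hence n ≥ 9.600301/(2·0.06²) = 1333.375.
The smallest integer n is 1334.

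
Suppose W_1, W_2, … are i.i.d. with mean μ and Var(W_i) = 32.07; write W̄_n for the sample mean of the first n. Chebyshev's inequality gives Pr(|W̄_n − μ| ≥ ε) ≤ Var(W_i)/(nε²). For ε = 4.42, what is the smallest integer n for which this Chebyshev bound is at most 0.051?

33

Require 32.07/(n·4.42²) ≤ 0.051, i.e. n ≥ 32.07/(0.051·4.42²) = 32.187.
The smallest integer n is 33.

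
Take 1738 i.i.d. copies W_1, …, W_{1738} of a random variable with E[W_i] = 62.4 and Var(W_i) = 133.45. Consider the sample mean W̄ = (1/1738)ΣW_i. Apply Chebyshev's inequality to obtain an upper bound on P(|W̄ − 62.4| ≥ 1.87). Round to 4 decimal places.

0.0220

Var(W̄) = Var(W_i)/n = 133.45/1738 = 0.076784.
Chebyshev: P(|W̄ − 62.4| ≥ 1.87) ≤ Var(W̄)/(1.87)² = 133.45/(1738·1.87²) = 0.0220.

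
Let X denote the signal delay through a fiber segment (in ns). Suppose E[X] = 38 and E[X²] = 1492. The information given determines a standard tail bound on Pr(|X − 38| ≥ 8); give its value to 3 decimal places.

The first two moments determine the variance, so Chebyshev's inequality is the sharpest standard bound available.
Var(X) = E[X²] − (E[X])² = 1492 − 1444 = 48.
Chebyshev's inequality: Pr(|X − μ| ≥ t) ≤ Var(X)/t² = 48/64 = 0.7500.

0.750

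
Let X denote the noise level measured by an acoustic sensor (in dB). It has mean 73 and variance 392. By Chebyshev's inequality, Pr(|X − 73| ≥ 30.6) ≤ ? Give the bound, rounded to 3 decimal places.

Chebyshev: Pr(|X − μ| ≥ t) ≤ Var(X)/t².
Bound = 392 / 936.36 = 0.4186.

0.419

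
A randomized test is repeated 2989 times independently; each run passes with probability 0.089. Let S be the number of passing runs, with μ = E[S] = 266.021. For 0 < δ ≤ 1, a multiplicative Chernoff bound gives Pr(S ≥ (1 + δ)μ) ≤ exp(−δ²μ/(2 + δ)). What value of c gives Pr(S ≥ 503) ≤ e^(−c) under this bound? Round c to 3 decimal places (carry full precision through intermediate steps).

73.027

Write 503 = (1 + δ)μ, so δ = 503/266.021 − 1 = 0.8908282…
Then the exponent is δ²μ/(2 + δ) = (503 − μ)² / (μ·(2 + δ)) = 73.026675.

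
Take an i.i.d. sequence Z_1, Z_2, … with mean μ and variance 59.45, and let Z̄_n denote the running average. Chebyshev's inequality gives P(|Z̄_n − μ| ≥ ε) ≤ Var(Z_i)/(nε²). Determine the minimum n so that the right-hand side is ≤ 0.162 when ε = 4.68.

Require 59.45/(n·4.68²) ≤ 0.162, i.e. n ≥ 59.45/(0.162·4.68²) = 16.755.
The smallest integer n is 17.

17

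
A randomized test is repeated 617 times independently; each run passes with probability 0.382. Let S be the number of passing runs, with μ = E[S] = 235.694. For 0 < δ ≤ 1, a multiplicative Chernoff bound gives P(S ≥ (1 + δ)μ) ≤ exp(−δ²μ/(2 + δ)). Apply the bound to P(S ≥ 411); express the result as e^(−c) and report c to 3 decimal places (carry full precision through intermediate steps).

Write 411 = (1 + δ)μ, so δ = 411/235.694 − 1 = 0.7437864…
Then the exponent is δ²μ/(2 + δ) = (411 − μ)² / (μ·(2 + δ)) = 47.522002.

47.522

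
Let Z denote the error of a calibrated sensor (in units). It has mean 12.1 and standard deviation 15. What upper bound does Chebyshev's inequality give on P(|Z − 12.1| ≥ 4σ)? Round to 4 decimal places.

Chebyshev: P(|Z − μ| ≥ t) ≤ Var(Z)/t².
Var(Z) = σ² = 15² = 225.
t = 4·15 = 60.
Bound = 225 / 3600 = 0.0625.

0.0625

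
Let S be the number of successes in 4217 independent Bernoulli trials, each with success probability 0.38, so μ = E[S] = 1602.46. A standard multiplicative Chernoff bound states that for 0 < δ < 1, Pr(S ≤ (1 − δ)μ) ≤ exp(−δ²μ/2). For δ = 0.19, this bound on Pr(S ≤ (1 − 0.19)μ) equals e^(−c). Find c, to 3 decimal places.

28.924

c = δ²μ/2 = 0.19²·1602.46/2 = 28.9244.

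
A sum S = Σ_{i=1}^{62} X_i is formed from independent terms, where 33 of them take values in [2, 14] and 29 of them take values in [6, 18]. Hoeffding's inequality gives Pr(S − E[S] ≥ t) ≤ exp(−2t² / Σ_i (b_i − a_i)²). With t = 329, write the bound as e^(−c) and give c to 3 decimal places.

24.248

Σ(b_i − a_i)² = 33·12² + 29·12² = 8928.
c = 2t² / 8928 = 2·329² / 8928 = 24.2475.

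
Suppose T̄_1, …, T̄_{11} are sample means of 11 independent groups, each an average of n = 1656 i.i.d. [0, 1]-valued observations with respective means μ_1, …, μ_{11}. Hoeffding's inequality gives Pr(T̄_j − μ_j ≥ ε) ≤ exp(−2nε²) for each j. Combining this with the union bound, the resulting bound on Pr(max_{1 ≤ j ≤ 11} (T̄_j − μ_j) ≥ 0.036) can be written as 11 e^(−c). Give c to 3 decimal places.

4.292

Union bound over the 11 events: Pr(max_{1 ≤ j ≤ 11} (T̄_j − μ_j) ≥ 0.036) ≤ 11·exp(−2nε²) = 11 exp(−2·1656·0.036²).
So c = 2·1656·0.036² = 4.2924.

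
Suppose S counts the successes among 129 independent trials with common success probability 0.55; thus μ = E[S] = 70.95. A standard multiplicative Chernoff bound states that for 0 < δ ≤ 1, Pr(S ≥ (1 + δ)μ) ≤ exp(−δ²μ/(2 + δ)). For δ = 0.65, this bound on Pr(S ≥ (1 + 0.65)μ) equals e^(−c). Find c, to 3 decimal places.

c = δ²μ/(2 + δ) = 0.65²·70.95/(2 + 0.65) = 11.3118.

11.312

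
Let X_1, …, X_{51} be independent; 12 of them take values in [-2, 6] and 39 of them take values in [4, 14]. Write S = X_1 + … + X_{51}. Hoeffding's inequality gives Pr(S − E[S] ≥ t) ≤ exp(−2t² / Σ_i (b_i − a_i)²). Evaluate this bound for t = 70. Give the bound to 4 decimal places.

Σ(b_i − a_i)² = 12·8² + 39·10² = 4668.
Exponent = 2·70² / 4668 = 2.09940.
Bound = exp(−2.09940) = 0.12253.

0.1225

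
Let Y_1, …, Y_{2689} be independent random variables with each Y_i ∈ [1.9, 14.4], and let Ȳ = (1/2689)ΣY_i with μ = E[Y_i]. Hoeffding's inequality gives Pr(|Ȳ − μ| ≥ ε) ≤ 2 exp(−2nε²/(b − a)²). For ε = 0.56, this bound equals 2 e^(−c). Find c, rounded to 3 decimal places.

10.794

c = 2nε²/(b − a)² = 2·2689·0.56² / 12.5² = 10.7939.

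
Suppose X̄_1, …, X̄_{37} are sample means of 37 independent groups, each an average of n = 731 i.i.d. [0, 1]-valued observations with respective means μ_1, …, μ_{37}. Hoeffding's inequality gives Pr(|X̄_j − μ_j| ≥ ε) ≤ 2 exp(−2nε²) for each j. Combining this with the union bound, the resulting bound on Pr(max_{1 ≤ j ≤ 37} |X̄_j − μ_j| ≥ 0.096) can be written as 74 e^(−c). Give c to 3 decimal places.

Union bound over the 37 events: Pr(max_{1 ≤ j ≤ 37} |X̄_j − μ_j| ≥ 0.096) ≤ 37·2·exp(−2nε²) = 74 exp(−2·731·0.096²).
So c = 2·731·0.096² = 13.4738.

13.474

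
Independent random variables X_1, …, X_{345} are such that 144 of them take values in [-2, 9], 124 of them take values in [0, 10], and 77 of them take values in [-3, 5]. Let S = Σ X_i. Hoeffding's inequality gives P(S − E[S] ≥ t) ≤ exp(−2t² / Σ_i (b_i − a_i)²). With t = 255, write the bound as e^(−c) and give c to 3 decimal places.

3.742

Σ(b_i − a_i)² = 144·11² + 124·10² + 77·8² = 34752.
c = 2t² / 34752 = 2·255² / 34752 = 3.7422.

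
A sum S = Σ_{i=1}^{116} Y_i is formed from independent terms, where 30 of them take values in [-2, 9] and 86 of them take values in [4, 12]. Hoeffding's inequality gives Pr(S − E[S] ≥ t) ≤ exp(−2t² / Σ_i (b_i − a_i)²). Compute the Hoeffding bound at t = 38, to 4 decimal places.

0.7289

Σ(b_i − a_i)² = 30·11² + 86·8² = 9134.
Exponent = 2·38² / 9134 = 0.31618.
Bound = exp(−0.31618) = 0.72893.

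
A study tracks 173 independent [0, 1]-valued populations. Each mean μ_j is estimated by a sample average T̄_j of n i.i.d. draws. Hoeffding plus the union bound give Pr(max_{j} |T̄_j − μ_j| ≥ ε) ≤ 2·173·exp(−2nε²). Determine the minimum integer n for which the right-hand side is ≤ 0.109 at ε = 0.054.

1383

Need 2·173·exp(−2nε²) ≤ 0.109, i.e. exp(−2nε²) ≤ 0.109/346.
So 2nε² ≥ ln(346/0.109) = 8.062846.
Hence n ≥ 8.062846/(2·0.054²) = 1382.518.
The smallest integer n is 1383.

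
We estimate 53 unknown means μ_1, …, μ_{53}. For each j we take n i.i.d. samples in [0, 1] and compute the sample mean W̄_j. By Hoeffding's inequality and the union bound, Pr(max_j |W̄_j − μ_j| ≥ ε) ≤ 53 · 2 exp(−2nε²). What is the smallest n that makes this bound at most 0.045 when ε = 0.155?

Need 2·53·exp(−2nε²) ≤ 0.045, i.e. exp(−2nε²) ≤ 0.045/106.
So 2nε² ≥ ln(106/0.045) = 7.764532.
Hence n ≥ 7.764532/(2·0.155²) = 161.593.
The smallest integer n is 162.

162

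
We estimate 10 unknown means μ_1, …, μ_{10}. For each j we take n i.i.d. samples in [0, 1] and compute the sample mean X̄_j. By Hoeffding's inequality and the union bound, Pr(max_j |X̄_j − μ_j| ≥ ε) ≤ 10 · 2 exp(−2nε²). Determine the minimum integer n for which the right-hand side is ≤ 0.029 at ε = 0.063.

Need 2·10·exp(−2nε²) ≤ 0.029, i.e. exp(−2nε²) ≤ 0.029/20.
So 2nε² ≥ ln(20/0.029) = 6.536192.
Hence n ≥ 6.536192/(2·0.063²) = 823.405.
The smallest integer n is 824.

824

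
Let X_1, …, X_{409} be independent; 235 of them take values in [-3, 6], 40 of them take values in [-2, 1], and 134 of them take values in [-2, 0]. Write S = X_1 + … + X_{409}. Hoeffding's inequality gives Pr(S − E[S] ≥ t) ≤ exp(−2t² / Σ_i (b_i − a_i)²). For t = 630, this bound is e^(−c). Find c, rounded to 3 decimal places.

39.827

Σ(b_i − a_i)² = 235·9² + 40·3² + 134·2² = 19931.
c = 2t² / 19931 = 2·630² / 19931 = 39.8274.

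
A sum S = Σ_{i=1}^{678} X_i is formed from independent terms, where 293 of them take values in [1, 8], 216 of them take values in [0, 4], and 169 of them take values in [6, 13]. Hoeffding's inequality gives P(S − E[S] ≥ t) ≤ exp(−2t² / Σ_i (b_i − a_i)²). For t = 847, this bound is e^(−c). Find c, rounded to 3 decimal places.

54.987

Σ(b_i − a_i)² = 293·7² + 216·4² + 169·7² = 26094.
c = 2t² / 26094 = 2·847² / 26094 = 54.9865.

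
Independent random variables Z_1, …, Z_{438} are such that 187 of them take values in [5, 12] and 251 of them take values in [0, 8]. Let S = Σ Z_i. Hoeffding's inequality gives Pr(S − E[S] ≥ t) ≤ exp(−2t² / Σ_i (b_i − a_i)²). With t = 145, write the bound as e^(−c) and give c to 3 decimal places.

Σ(b_i − a_i)² = 187·7² + 251·8² = 25227.
c = 2t² / 25227 = 2·145² / 25227 = 1.6669.

1.667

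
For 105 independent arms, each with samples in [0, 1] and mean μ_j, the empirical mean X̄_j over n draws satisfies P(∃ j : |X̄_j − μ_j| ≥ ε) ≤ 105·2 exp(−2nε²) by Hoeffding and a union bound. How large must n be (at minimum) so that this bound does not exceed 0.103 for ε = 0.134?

Need 2·105·exp(−2nε²) ≤ 0.103, i.e. exp(−2nε²) ≤ 0.103/210.
So 2nε² ≥ ln(210/0.103) = 7.620134.
Hence n ≥ 7.620134/(2·0.134²) = 212.189.
The smallest integer n is 213.

213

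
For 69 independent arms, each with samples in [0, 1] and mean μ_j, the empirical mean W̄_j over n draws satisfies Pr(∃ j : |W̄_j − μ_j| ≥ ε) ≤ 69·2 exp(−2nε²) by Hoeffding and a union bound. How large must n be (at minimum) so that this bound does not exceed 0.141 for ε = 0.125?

Need 2·69·exp(−2nε²) ≤ 0.141, i.e. exp(−2nε²) ≤ 0.141/138.
So 2nε² ≥ ln(138/0.141) = 6.886249.
Hence n ≥ 6.886249/(2·0.125²) = 220.360.
The smallest integer n is 221.

221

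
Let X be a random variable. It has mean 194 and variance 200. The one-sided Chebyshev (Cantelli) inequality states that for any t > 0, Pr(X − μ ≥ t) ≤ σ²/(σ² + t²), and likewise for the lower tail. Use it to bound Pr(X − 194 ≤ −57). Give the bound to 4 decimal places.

0.0580

Here σ² = 200 and t = 57, so σ² + t² = 3449.
Cantelli's bound: 200/3449 = 0.0580.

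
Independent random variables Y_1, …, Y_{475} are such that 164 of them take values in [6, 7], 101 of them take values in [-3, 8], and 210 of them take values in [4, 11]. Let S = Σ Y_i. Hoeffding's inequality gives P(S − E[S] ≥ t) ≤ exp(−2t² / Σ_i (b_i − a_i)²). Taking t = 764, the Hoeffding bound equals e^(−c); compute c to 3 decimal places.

Σ(b_i − a_i)² = 164·1² + 101·11² + 210·7² = 22675.
c = 2t² / 22675 = 2·764² / 22675 = 51.4837.

51.484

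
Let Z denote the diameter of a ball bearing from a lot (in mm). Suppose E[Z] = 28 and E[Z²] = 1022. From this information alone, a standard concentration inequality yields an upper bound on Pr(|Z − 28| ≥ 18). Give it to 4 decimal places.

The first two moments determine the variance, so Chebyshev's inequality is the sharpest standard bound available.
Var(Z) = E[Z²] − (E[Z])² = 1022 − 784 = 238.
Chebyshev's inequality: Pr(|Z − μ| ≥ t) ≤ Var(Z)/t² = 238/324 = 0.7346.

0.7346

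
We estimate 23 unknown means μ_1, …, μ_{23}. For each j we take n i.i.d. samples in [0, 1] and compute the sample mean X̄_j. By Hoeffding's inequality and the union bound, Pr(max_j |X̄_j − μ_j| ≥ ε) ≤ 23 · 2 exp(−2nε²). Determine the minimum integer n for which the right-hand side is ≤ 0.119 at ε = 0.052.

1102

Need 2·23·exp(−2nε²) ≤ 0.119, i.e. exp(−2nε²) ≤ 0.119/46.
So 2nε² ≥ ln(46/0.119) = 5.957273.
Hence n ≥ 5.957273/(2·0.052²) = 1101.567.
The smallest integer n is 1102.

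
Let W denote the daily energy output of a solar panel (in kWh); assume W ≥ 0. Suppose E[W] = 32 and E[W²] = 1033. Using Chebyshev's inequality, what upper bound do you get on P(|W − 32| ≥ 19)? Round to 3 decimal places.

Var(W) = E[W²] − (E[W])² = 1033 − 1024 = 9.
Chebyshev's inequality: P(|W − μ| ≥ t) ≤ Var(W)/t² = 9/361 = 0.0249.

0.025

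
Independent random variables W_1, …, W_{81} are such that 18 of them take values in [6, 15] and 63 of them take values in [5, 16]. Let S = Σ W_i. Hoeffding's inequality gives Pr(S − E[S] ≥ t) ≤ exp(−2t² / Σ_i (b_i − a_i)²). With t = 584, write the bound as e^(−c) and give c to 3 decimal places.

75.114

Σ(b_i − a_i)² = 18·9² + 63·11² = 9081.
c = 2t² / 9081 = 2·584² / 9081 = 75.1142.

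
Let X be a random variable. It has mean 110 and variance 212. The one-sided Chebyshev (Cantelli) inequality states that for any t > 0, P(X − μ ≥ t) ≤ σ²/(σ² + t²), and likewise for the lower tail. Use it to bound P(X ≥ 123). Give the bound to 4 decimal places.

Here σ² = 212 and t = 13, so σ² + t² = 381.
Cantelli's bound: 212/381 = 0.5564.

0.5564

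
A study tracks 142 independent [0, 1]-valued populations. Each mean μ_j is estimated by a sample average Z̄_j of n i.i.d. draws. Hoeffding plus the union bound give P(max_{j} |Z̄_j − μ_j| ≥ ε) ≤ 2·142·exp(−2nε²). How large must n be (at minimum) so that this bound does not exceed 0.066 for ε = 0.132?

Need 2·142·exp(−2nε²) ≤ 0.066, i.e. exp(−2nε²) ≤ 0.066/284.
So 2nε² ≥ ln(284/0.066) = 8.367075.
Hence n ≥ 8.367075/(2·0.132²) = 240.102.
The smallest integer n is 241.

241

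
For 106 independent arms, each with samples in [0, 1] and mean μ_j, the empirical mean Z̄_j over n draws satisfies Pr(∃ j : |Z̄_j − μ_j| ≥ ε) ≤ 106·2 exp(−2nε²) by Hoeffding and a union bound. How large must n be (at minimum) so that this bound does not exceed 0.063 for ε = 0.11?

336

Need 2·106·exp(−2nε²) ≤ 0.063, i.e. exp(−2nε²) ≤ 0.063/212.
So 2nε² ≥ ln(212/0.063) = 8.121207.
Hence n ≥ 8.121207/(2·0.11²) = 335.587.
The smallest integer n is 336.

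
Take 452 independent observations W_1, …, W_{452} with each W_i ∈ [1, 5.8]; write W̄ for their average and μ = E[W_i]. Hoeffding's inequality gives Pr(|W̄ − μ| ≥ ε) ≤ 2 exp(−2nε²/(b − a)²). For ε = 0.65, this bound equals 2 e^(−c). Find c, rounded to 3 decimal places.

16.577

c = 2nε²/(b − a)² = 2·452·0.65² / 4.8² = 16.5773.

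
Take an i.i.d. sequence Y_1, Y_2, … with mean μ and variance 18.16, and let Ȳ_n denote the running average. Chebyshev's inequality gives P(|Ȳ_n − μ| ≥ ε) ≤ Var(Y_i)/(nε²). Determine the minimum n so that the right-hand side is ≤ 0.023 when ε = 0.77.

1332

Require 18.16/(n·0.77²) ≤ 0.023, i.e. n ≥ 18.16/(0.023·0.77²) = 1331.700.
The smallest integer n is 1332.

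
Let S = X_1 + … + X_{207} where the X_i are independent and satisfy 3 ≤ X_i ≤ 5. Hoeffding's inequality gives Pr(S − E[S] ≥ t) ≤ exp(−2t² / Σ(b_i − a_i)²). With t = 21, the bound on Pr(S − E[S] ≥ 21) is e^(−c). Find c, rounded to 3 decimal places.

Σ(b_i − a_i)² = 207·(2)² = 828.
c = 2t²/828 = 2·21²/828 = 1.0652.

1.065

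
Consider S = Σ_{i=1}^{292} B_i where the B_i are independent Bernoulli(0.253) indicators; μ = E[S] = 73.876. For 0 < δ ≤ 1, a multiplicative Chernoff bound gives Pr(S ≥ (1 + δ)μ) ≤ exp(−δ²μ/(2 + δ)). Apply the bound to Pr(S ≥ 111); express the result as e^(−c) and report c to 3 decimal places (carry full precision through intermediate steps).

Write 111 = (1 + δ)μ, so δ = 111/73.876 − 1 = 0.5025177…
Then the exponent is δ²μ/(2 + δ) = (111 − μ)² / (μ·(2 + δ)) = 7.454680.

7.455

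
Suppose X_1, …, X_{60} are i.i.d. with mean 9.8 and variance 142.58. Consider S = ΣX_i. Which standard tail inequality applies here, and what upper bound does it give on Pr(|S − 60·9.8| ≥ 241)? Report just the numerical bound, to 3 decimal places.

With mean and variance of each term known, Chebyshev's inequality bounds the deviation of the sum (or sample mean).
Var(S) = n·Var(X_i) = 60·142.58 = 8554.8.
Chebyshev: Pr(|S − 60·9.8| ≥ 241) ≤ Var(S)/241² = 8554.8/58081 = 0.1473.

0.147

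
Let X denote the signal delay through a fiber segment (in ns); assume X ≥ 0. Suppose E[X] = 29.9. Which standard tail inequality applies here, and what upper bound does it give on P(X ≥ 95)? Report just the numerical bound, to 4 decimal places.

Only the mean of a non-negative variable is known, so Markov's inequality is the applicable tail bound.
Markov's inequality: for a non-negative random variable, P(X ≥ a) ≤ E[X]/a.
Here E[X] = 29.9 and a = 95, so the bound is 29.9/95 = 0.3147.

0.3147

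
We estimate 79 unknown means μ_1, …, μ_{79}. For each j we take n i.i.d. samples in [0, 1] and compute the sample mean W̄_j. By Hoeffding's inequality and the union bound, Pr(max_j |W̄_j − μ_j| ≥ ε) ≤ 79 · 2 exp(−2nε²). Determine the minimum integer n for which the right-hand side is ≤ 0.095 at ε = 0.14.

190

Need 2·79·exp(−2nε²) ≤ 0.095, i.e. exp(−2nε²) ≤ 0.095/158.
So 2nε² ≥ ln(158/0.095) = 7.416473.
Hence n ≥ 7.416473/(2·0.14²) = 189.196.
The smallest integer n is 190.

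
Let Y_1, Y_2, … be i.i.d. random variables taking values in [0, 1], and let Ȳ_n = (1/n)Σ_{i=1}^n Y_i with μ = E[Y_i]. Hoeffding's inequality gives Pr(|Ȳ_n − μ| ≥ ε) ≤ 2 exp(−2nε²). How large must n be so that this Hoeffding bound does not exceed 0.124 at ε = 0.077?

235

Require 2·exp(−2nε²) ≤ 0.124, i.e. 2nε² ≥ ln(2/0.124) = 2.780621.
So n ≥ 2.780621 / (2·0.077²) = 234.493.
The smallest integer n is 235.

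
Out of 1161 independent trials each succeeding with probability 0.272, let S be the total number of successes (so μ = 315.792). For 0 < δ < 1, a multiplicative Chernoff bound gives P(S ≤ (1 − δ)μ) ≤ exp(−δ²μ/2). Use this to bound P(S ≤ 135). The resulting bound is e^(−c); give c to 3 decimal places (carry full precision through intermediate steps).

Write 135 = (1 − δ)μ, so δ = 1 − 135/315.792 = 0.5725034…
Then the exponent is δ²μ/2 = (μ − 135)²/(2μ) = 51.752019.

51.752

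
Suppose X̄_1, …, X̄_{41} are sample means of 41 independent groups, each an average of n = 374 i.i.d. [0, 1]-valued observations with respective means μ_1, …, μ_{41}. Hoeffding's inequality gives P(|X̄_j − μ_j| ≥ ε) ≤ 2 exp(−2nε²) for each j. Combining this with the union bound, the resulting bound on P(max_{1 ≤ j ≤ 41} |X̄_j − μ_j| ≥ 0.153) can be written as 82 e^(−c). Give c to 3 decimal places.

Union bound over the 41 events: P(max_{1 ≤ j ≤ 41} |X̄_j − μ_j| ≥ 0.153) ≤ 41·2·exp(−2nε²) = 82 exp(−2·374·0.153²).
So c = 2·374·0.153² = 17.5099.

17.510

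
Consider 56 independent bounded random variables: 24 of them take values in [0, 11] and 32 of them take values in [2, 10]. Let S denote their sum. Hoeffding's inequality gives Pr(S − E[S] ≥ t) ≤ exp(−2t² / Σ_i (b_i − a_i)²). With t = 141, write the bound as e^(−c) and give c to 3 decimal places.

8.029

Σ(b_i − a_i)² = 24·11² + 32·8² = 4952.
c = 2t² / 4952 = 2·141² / 4952 = 8.0295.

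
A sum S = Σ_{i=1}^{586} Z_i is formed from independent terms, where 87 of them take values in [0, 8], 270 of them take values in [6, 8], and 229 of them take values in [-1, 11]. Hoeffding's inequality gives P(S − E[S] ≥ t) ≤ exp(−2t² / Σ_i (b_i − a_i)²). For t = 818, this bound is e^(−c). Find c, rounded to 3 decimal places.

33.774

Σ(b_i − a_i)² = 87·8² + 270·2² + 229·12² = 39624.
c = 2t² / 39624 = 2·818² / 39624 = 33.7737.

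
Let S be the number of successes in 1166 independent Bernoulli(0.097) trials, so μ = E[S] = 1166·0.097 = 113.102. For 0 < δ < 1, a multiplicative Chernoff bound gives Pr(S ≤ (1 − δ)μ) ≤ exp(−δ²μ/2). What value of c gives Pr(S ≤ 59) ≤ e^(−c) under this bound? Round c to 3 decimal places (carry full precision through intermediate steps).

12.940

Write 59 = (1 − δ)μ, so δ = 1 − 59/113.102 = 0.478347…
Then the exponent is δ²μ/2 = (μ − 59)²/(2μ) = 12.939764.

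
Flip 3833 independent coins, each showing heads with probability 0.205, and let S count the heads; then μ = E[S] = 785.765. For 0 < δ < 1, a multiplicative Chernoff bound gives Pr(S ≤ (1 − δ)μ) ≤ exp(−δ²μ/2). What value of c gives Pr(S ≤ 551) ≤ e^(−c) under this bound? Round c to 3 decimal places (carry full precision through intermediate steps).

35.071

Write 551 = (1 − δ)μ, so δ = 1 − 551/785.765 = 0.2987725…
Then the exponent is δ²μ/2 = (μ − 551)²/(2μ) = 35.070667.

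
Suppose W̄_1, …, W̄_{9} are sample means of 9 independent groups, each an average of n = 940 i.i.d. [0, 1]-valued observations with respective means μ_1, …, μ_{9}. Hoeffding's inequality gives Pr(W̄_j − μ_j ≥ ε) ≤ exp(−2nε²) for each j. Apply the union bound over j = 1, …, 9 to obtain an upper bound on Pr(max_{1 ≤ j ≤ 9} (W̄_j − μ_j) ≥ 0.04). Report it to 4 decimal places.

Per-experiment Hoeffding bound: exp(−2·940·0.04²) = exp(−3.00800) = 0.04939.
Union bound over 9 events: 9·0.04939 = 0.44451.

0.4445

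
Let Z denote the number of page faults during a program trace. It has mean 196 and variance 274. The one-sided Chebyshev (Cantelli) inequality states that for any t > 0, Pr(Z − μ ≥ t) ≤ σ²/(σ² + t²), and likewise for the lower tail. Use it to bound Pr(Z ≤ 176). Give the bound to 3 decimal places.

0.407

Here σ² = 274 and t = 20, so σ² + t² = 674.
Cantelli's bound: 274/674 = 0.4065.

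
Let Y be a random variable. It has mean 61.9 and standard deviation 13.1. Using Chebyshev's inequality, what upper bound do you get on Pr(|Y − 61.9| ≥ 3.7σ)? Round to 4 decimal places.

Chebyshev: Pr(|Y − μ| ≥ t) ≤ Var(Y)/t².
Var(Y) = σ² = 13.1² = 171.61.
t = 3.7·13.1 = 48.47.
Bound = 171.61 / 2349.3409 = 0.0730.

0.0730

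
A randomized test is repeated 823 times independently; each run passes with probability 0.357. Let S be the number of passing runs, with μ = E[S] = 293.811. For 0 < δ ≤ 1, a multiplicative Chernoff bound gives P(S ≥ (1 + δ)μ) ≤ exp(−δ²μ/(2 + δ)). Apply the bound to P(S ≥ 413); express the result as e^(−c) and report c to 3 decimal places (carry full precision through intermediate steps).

Write 413 = (1 + δ)μ, so δ = 413/293.811 − 1 = 0.4056655…
Then the exponent is δ²μ/(2 + δ) = (413 − μ)² / (μ·(2 + δ)) = 20.098750.

20.099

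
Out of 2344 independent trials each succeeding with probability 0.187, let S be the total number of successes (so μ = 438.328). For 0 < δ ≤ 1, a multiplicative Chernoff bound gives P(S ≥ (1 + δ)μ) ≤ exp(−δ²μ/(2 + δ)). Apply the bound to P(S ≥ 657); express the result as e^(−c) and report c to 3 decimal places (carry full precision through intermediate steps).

43.656

Write 657 = (1 + δ)μ, so δ = 657/438.328 − 1 = 0.4988776…
Then the exponent is δ²μ/(2 + δ) = (657 − μ)² / (μ·(2 + δ)) = 43.655821.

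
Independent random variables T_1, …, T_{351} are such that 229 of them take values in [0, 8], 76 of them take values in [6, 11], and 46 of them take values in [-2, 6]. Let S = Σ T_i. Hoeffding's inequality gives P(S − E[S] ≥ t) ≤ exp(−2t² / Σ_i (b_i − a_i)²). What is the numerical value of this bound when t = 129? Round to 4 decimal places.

Σ(b_i − a_i)² = 229·8² + 76·5² + 46·8² = 19500.
Exponent = 2·129² / 19500 = 1.70677.
Bound = exp(−1.70677) = 0.18145.

0.1815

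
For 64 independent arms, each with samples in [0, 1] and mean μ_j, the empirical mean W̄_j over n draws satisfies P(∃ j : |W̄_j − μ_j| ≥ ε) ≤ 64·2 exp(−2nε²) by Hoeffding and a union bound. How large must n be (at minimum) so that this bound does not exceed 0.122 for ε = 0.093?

Need 2·64·exp(−2nε²) ≤ 0.122, i.e. exp(−2nε²) ≤ 0.122/128.
So 2nε² ≥ ln(128/0.122) = 6.955764.
Hence n ≥ 6.955764/(2·0.093²) = 402.114.
The smallest integer n is 403.

403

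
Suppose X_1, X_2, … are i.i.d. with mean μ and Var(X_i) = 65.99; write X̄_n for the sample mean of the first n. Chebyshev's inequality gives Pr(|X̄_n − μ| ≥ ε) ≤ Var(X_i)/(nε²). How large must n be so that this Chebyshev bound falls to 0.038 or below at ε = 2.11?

Require 65.99/(n·2.11²) ≤ 0.038, i.e. n ≥ 65.99/(0.038·2.11²) = 390.058.
The smallest integer n is 391.

391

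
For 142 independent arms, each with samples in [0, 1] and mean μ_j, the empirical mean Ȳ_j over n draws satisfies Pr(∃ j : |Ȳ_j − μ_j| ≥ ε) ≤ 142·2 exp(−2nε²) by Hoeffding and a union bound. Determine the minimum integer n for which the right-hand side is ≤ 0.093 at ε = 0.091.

Need 2·142·exp(−2nε²) ≤ 0.093, i.e. exp(−2nε²) ≤ 0.093/284.
So 2nε² ≥ ln(284/0.093) = 8.024130.
Hence n ≥ 8.024130/(2·0.091²) = 484.490.
The smallest integer n is 485.

485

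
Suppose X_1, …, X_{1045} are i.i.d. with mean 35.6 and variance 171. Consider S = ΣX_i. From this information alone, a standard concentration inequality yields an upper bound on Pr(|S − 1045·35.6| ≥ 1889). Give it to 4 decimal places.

0.0501

With mean and variance of each term known, Chebyshev's inequality bounds the deviation of the sum (or sample mean).
Var(S) = n·Var(X_i) = 1045·171 = 178695.
Chebyshev: Pr(|S − 1045·35.6| ≥ 1889) ≤ Var(S)/1889² = 178695/3568321 = 0.0501.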